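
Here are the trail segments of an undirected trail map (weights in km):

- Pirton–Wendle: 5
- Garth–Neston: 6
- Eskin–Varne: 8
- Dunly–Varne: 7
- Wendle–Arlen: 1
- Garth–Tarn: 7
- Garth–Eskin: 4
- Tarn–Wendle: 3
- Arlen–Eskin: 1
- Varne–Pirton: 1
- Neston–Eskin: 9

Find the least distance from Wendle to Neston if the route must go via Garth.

Shortest Wendle→Garth: Wendle → Arlen → Eskin → Garth = 6
Shortest Garth→Neston: Garth → Neston = 6
Total via Garth: 6 + 6 = 12 km.

12 km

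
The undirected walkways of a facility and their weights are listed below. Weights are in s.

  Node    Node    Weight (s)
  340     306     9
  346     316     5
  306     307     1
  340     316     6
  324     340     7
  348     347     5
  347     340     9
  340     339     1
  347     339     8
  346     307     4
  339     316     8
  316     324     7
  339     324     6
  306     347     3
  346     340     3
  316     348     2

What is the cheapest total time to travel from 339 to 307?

8 s

Running Dijkstra from 339:
339: 0
340: 1  (via 339)
346: 4  (via 340)
324: 6  (via 339)
316: 7  (via 340)
347: 8  (via 339)
307: 8  (via 346)
Shortest route: 339–340–346–307 = 8 s.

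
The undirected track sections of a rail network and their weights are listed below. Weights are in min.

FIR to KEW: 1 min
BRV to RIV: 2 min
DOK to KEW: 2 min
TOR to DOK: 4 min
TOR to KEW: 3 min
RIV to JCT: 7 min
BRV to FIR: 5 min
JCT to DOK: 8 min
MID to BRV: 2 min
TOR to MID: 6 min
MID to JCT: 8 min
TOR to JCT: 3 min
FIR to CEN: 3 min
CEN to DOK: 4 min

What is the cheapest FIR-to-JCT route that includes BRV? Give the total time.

Shortest FIR→BRV: FIR–BRV = 5
Best BRV to JCT: BRV–RIV–JCT costing 9
Total via BRV: 5 + 9 = 14 min.

14 min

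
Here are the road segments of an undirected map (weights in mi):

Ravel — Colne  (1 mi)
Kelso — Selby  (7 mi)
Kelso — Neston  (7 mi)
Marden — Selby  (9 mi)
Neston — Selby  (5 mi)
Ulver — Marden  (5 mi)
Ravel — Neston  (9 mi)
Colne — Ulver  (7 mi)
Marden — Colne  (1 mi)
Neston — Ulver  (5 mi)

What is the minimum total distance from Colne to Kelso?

17 mi

Candidate routes:
Colne → Marden → Selby → Kelso: 1+9+7 = 17
Colne → Marden → Ulver → Neston → Kelso: 1+5+5+7 = 18
Colne → Ulver → Neston → Kelso: 7+5+7 = 19
The minimum is 17 mi via Colne → Marden → Selby → Kelso.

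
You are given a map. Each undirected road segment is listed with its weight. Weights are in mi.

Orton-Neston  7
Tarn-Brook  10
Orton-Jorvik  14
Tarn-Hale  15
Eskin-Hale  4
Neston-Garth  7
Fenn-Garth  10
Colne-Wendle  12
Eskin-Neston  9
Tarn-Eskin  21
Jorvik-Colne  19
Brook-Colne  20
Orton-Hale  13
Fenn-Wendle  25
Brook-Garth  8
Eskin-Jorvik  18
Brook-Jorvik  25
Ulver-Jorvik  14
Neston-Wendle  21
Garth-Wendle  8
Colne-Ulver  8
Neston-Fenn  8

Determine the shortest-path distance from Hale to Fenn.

Settle nodes by increasing distance from Hale:
Hale: 0
Eskin: 4  (via Hale)
Orton: 13  (via Hale)
Neston: 13  (via Eskin)
Tarn: 15  (via Hale)
Garth: 20  (via Neston)
Fenn: 21  (via Neston)
Shortest route: Hale–Eskin–Neston–Fenn = 21 mi.

21 mi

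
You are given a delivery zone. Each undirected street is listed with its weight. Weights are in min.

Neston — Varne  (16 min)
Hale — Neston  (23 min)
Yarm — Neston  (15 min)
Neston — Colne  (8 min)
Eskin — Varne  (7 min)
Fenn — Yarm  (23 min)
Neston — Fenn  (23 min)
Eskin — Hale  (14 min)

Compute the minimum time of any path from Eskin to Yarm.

38 min

Compare a few routes:
Eskin → Hale → Neston → Fenn → Yarm: 14+23+23+23 = 83
Eskin → Varne → Neston → Fenn → Yarm: 7+16+23+23 = 69
Eskin → Hale → Neston → Yarm: 14+23+15 = 52
Eskin → Varne → Neston → Yarm: 7+16+15 = 38
The minimum is 38 min via Eskin → Varne → Neston → Yarm.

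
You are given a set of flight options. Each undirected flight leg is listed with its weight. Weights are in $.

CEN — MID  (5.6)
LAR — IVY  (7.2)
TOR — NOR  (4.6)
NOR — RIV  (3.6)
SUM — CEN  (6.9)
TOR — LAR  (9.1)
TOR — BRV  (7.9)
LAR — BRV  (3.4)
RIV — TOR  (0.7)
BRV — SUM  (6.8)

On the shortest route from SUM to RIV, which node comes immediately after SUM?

BRV

Candidate routes:
SUM → BRV → TOR → RIV: 6.8+7.9+0.7 = 15.4
SUM → BRV → LAR → TOR → RIV: 6.8+3.4+9.1+0.7 = 20
The minimum is $15.4 via SUM → BRV → TOR → RIV.
So from SUM the first move is to BRV.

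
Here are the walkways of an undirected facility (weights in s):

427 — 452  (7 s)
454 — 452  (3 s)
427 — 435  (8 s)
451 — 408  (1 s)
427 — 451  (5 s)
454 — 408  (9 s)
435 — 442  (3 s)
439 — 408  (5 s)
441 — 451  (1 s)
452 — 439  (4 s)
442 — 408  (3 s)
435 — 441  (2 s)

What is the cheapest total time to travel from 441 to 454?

Candidate routes:
441 - 435 - 442 - 408 - 454: 2+3+3+9 = 17
441 - 451 - 408 - 454: 1+1+9 = 11
441 - 451 - 408 - 439 - 452 - 454: 1+1+5+4+3 = 14
441 - 451 - 427 - 452 - 454: 1+5+7+3 = 16
Cheapest is 441 - 451 - 408 - 454 at 11 s.

11 s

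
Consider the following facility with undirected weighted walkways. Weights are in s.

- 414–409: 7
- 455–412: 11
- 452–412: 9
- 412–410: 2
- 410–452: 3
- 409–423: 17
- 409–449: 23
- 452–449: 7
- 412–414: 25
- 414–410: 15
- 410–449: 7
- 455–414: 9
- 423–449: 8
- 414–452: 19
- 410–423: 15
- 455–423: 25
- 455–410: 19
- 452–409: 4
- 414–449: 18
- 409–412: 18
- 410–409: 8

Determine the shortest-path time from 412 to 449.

9 s

Running Dijkstra from 412:
412: 0
410: 2  (via 412)
452: 5  (via 410)
449: 9  (via 410)
Shortest route: 412 → 410 → 449 = 9 s.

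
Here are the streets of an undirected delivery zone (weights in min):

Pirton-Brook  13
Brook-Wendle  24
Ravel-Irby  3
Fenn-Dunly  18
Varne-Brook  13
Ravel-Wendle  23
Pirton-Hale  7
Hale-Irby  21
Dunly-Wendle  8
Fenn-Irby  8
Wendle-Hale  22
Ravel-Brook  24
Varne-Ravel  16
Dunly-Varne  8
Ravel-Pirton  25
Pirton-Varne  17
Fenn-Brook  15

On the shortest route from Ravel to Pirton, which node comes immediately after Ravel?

Pirton

Compare a few routes:
Ravel - Irby - Hale - Pirton: 3+21+7 = 31
Ravel - Varne - Pirton: 16+17 = 33
Ravel - Pirton: 25 = 25
Cheapest is Ravel - Pirton at 25 min.
So from Ravel the first move is to Pirton.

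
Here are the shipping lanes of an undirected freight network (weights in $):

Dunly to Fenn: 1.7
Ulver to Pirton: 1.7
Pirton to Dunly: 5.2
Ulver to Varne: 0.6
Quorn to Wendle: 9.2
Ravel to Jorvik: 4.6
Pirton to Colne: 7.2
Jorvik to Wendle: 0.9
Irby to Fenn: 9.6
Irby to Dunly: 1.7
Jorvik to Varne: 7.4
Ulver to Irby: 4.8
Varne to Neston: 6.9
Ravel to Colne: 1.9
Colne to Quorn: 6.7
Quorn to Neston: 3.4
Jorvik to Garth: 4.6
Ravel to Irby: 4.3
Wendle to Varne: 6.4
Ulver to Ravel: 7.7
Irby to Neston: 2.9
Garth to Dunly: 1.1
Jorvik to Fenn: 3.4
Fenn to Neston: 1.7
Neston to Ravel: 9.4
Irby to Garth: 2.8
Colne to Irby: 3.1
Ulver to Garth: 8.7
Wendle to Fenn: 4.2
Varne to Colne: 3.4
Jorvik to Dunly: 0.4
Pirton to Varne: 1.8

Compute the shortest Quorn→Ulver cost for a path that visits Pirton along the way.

$13.6

Shortest Quorn→Pirton: Quorn–Colne–Varne–Pirton = 11.9
Shortest Pirton→Ulver: Pirton–Ulver = 1.7
Total via Pirton: 11.9 + 1.7 = $13.6.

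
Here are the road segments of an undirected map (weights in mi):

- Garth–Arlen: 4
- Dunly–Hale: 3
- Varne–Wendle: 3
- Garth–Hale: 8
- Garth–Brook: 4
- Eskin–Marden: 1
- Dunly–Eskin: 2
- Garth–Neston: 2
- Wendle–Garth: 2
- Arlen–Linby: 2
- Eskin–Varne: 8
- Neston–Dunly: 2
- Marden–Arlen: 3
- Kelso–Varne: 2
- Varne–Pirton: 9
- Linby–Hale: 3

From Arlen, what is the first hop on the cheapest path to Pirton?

Enumerating some paths:
Arlen–Linby–Hale–Dunly–Neston–Garth–Wendle–Varne–Pirton: 2+3+3+2+2+2+3+9 = 26
Arlen–Marden–Eskin–Varne–Pirton: 3+1+8+9 = 21
Arlen–Garth–Wendle–Varne–Pirton: 4+2+3+9 = 18
Arlen–Marden–Eskin–Dunly–Neston–Garth–Wendle–Varne–Pirton: 3+1+2+2+2+2+3+9 = 24
Cheapest is Arlen–Garth–Wendle–Varne–Pirton at 18 mi.
So from Arlen the first move is to Garth.

Garth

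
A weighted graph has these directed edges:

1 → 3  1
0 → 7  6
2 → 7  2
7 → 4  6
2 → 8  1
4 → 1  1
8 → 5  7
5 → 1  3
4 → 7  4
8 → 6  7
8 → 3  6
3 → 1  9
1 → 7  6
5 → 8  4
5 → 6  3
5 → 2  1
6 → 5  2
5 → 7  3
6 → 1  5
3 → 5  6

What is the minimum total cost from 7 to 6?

17

Running Dijkstra from 7:
7: 0
4: 6  (via 7)
1: 7  (via 4)
3: 8  (via 1)
5: 14  (via 3)
2: 15  (via 5)
8: 16  (via 2)
6: 17  (via 5)
Shortest route: 7–4–1–3–5–6 = 17.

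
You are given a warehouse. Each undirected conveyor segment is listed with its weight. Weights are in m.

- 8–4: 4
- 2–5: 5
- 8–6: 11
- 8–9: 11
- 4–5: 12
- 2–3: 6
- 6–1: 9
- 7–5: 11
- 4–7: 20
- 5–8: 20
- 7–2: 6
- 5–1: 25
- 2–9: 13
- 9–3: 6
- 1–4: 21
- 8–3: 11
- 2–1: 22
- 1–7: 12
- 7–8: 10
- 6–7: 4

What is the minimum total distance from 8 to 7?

10 m

Candidate routes:
8–4–7: 4+20 = 24
8–7: 10 = 10
8–3–2–7: 11+6+6 = 23
8–6–7: 11+4 = 15
The minimum is 10 m via 8–7.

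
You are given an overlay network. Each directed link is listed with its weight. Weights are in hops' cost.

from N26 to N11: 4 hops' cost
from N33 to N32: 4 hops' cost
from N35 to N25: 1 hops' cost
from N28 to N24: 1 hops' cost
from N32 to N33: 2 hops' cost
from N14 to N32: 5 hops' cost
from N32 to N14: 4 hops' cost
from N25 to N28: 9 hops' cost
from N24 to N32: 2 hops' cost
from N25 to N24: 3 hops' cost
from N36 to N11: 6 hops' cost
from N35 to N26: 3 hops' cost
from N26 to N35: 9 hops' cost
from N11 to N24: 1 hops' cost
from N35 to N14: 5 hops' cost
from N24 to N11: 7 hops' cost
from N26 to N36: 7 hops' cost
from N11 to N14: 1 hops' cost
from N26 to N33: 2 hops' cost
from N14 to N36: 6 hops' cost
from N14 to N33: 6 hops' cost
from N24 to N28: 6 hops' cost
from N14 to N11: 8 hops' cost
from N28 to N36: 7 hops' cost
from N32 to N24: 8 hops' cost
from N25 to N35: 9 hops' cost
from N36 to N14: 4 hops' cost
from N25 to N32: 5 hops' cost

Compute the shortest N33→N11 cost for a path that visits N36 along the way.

Best N33 to N36: N33 → N32 → N14 → N36 costing 14
Best N36 to N11: N36 → N11 costing 6
Total via N36: 14 + 6 = 20 hops' cost.

20 hops' cost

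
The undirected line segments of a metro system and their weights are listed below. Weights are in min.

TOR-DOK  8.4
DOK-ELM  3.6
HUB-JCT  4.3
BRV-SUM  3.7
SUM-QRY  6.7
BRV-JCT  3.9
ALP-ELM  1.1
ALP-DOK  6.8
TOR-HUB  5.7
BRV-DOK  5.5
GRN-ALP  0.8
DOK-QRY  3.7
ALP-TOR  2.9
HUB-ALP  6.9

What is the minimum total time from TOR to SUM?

16.8 min

Enumerating some paths:
TOR → DOK → BRV → SUM: 8.4+5.5+3.7 = 17.6
TOR → ALP → ELM → DOK → BRV → SUM: 2.9+1.1+3.6+5.5+3.7 = 16.8
Cheapest is TOR → ALP → ELM → DOK → BRV → SUM at 16.8 min.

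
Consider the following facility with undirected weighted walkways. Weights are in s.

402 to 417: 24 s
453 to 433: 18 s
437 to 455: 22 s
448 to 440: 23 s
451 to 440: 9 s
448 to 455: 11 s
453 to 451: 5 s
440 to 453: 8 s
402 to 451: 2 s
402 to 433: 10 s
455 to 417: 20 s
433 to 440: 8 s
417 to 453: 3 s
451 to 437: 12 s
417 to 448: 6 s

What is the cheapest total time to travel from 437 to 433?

Compare a few routes:
437 - 451 - 440 - 433: 12+9+8 = 29
437 - 451 - 402 - 433: 12+2+10 = 24
437 - 451 - 453 - 440 - 433: 12+5+8+8 = 33
437 - 451 - 453 - 433: 12+5+18 = 35
Cheapest is 437 - 451 - 402 - 433 at 24 s.

24 s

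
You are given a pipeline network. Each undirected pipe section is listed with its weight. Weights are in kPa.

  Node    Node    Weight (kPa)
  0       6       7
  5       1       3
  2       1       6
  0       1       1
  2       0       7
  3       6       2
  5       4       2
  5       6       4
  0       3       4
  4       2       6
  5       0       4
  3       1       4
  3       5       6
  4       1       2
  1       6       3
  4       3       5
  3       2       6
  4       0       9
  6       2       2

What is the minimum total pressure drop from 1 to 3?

4 kPa

Running Dijkstra from 1:
1: 0
0: 1  (via 1)
4: 2  (via 1)
5: 3  (via 1)
6: 3  (via 1)
3: 4  (via 1)
Shortest route: 1–3 = 4 kPa.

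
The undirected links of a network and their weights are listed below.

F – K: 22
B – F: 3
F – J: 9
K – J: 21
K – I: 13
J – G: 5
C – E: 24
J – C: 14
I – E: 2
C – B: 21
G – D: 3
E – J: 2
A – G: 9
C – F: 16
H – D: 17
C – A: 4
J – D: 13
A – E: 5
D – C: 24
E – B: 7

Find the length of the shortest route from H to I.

Shortest distances from H:
H: 0
D: 17  (via H)
G: 20  (via D)
J: 25  (via G)
E: 27  (via J)
A: 29  (via G)
I: 29  (via E)
Shortest route: H–D–G–J–E–I = 29.

29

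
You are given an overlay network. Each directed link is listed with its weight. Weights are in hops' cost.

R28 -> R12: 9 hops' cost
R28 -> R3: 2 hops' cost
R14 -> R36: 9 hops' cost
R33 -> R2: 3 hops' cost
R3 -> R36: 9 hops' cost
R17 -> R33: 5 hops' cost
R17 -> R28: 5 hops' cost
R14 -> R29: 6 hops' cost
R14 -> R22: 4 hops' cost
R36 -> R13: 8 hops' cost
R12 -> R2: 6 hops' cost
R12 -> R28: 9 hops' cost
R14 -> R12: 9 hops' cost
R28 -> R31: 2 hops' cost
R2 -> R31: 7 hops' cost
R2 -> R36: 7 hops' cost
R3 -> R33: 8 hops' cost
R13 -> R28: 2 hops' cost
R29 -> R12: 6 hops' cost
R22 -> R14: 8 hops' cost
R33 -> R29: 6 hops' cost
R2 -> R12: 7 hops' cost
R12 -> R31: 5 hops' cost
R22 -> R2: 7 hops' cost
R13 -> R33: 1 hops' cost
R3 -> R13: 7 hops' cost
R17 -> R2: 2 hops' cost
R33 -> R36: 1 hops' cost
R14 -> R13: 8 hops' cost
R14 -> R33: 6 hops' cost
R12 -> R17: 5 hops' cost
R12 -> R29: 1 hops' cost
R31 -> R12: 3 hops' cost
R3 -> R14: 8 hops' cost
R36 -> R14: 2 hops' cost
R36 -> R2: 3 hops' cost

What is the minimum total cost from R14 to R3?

12 hops' cost

Candidate routes:
R14 → R13 → R28 → R3: 8+2+2 = 12
R14 → R12 → R28 → R3: 9+9+2 = 20
R14 → R33 → R36 → R13 → R28 → R3: 6+1+8+2+2 = 19
Cheapest is R14 → R13 → R28 → R3 at 12 hops' cost.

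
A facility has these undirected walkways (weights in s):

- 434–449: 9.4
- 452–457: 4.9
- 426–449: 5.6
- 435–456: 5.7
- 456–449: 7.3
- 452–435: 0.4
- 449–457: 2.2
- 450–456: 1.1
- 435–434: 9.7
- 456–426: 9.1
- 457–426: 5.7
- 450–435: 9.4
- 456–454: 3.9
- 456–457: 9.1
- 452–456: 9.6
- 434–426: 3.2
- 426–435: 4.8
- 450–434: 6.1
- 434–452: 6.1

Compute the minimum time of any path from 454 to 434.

Shortest distances from 454:
454: 0
456: 3.9  (via 454)
450: 5  (via 456)
435: 9.6  (via 456)
452: 10  (via 435)
434: 11.1  (via 450)
Shortest route: 454–456–450–434 = 11.1 s.

11.1 s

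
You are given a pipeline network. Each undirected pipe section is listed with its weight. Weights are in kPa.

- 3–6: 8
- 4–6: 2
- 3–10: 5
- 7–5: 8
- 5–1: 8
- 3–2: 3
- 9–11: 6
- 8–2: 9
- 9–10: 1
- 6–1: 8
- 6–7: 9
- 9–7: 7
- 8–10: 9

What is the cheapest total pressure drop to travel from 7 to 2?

Candidate routes:
7–9–10–8–2: 7+1+9+9 = 26
7–6–3–2: 9+8+3 = 20
7–9–10–3–2: 7+1+5+3 = 16
7–5–1–6–3–2: 8+8+8+8+3 = 35
Cheapest is 7–9–10–3–2 at 16 kPa.

16 kPa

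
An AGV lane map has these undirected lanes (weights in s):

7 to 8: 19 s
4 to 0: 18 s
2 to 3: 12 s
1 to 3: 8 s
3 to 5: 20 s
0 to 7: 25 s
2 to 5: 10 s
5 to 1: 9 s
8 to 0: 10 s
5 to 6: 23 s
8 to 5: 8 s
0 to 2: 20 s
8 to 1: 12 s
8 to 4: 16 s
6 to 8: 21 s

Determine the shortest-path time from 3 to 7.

Compare a few routes:
3 - 1 - 8 - 7: 8+12+19 = 39
3 - 5 - 8 - 7: 20+8+19 = 47
3 - 1 - 5 - 8 - 7: 8+9+8+19 = 44
The minimum is 39 s via 3 - 1 - 8 - 7.

39 s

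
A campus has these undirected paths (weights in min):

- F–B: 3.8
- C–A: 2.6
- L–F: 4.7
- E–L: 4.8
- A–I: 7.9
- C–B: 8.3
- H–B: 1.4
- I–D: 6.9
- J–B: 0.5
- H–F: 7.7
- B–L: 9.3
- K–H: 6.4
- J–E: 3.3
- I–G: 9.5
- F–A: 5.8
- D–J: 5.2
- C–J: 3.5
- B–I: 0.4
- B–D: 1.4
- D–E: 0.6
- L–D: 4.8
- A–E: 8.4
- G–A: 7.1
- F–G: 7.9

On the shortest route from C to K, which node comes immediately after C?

Compare a few routes:
C - J - B - H - K: 3.5+0.5+1.4+6.4 = 11.8
C - J - E - D - B - H - K: 3.5+3.3+0.6+1.4+1.4+6.4 = 16.6
C - B - H - K: 8.3+1.4+6.4 = 16.1
The minimum is 11.8 min via C - J - B - H - K.
So from C the first move is to J.

J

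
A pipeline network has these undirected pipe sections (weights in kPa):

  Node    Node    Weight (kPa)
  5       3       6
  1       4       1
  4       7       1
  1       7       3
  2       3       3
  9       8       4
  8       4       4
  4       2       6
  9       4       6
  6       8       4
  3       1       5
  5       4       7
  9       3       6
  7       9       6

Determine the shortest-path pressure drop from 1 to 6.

Enumerating some paths:
1–4–8–6: 1+4+4 = 9
1–4–7–9–8–6: 1+1+6+4+4 = 16
1–4–9–8–6: 1+6+4+4 = 15
1–7–4–8–6: 3+1+4+4 = 12
The minimum is 9 kPa via 1–4–8–6.

9 kPa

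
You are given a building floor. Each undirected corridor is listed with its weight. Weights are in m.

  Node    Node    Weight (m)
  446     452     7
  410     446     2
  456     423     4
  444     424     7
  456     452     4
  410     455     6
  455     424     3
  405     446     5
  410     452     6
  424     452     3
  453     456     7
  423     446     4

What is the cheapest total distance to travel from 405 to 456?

Compare a few routes:
405–446–452–456: 5+7+4 = 16
405–446–423–456: 5+4+4 = 13
The minimum is 13 m via 405–446–423–456.

13 m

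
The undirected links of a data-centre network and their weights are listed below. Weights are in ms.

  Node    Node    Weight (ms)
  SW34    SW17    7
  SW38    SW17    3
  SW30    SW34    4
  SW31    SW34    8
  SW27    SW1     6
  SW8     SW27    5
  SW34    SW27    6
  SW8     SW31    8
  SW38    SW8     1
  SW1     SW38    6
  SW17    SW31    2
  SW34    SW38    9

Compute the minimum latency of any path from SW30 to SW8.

14 ms

Shortest distances from SW30:
SW30: 0
SW34: 4  (via SW30)
SW27: 10  (via SW34)
SW17: 11  (via SW34)
SW31: 12  (via SW34)
SW38: 13  (via SW34)
SW8: 14  (via SW38)
Shortest route: SW30 → SW34 → SW38 → SW8 = 14 ms.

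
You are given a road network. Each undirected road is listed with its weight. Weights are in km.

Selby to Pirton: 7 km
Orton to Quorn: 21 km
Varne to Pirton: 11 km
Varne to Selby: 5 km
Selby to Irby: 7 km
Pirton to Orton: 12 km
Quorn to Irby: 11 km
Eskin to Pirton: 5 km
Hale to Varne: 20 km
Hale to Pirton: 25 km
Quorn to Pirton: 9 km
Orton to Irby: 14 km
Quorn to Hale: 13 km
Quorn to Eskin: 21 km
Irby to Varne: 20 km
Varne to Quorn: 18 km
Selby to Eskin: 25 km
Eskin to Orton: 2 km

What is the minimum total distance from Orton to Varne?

Enumerating some paths:
Orton → Eskin → Pirton → Selby → Varne: 2+5+7+5 = 19
Orton → Pirton → Varne: 12+11 = 23
Orton → Eskin → Pirton → Varne: 2+5+11 = 18
Cheapest is Orton → Eskin → Pirton → Varne at 18 km.

18 km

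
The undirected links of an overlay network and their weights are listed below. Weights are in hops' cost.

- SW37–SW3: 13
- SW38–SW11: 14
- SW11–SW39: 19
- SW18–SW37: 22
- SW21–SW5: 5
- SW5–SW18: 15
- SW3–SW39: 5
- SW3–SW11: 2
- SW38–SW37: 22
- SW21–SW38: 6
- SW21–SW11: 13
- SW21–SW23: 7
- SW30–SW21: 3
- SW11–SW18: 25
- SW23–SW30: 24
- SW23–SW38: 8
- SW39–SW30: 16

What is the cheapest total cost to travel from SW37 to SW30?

Enumerating some paths:
SW37 - SW3 - SW11 - SW21 - SW30: 13+2+13+3 = 31
SW37 - SW3 - SW39 - SW30: 13+5+16 = 34
Cheapest is SW37 - SW3 - SW11 - SW21 - SW30 at 31 hops' cost.

31 hops' cost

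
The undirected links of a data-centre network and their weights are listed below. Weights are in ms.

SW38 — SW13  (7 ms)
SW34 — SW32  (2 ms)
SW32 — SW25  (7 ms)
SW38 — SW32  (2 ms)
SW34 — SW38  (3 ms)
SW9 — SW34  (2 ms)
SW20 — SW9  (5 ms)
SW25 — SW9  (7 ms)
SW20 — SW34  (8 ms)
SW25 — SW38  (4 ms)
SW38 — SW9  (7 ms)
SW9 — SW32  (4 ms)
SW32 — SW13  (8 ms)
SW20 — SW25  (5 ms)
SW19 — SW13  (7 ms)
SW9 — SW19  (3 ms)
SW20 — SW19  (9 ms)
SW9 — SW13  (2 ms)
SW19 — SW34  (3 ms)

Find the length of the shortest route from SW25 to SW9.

Enumerating some paths:
SW25 - SW38 - SW34 - SW9: 4+3+2 = 9
SW25 - SW38 - SW32 - SW9: 4+2+4 = 10
SW25 - SW9: 7 = 7
The minimum is 7 ms via SW25 - SW9.

7 ms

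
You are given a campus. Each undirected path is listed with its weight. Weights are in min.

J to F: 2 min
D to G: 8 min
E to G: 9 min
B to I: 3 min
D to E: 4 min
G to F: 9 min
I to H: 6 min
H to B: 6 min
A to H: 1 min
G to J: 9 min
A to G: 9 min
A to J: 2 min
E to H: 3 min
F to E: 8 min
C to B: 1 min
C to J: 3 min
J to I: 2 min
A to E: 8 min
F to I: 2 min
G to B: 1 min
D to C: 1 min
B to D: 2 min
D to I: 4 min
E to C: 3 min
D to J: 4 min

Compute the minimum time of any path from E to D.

Settle nodes by increasing distance from E:
E: 0
C: 3  (via E)
H: 3  (via E)
A: 4  (via H)
B: 4  (via C)
D: 4  (via E)
Shortest route: E → D = 4 min.

4 min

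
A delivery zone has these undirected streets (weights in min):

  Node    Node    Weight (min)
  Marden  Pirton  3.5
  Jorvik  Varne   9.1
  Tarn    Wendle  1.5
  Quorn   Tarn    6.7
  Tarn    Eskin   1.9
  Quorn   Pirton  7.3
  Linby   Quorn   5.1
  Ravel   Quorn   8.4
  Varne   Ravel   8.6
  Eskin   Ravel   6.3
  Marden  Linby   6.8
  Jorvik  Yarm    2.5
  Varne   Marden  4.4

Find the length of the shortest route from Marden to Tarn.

17.5 min

Settle nodes by increasing distance from Marden:
Marden: 0
Pirton: 3.5  (via Marden)
Varne: 4.4  (via Marden)
Linby: 6.8  (via Marden)
Quorn: 10.8  (via Pirton)
Ravel: 13  (via Varne)
Jorvik: 13.5  (via Varne)
Yarm: 16  (via Jorvik)
Tarn: 17.5  (via Quorn)
Shortest route: Marden → Pirton → Quorn → Tarn = 17.5 min.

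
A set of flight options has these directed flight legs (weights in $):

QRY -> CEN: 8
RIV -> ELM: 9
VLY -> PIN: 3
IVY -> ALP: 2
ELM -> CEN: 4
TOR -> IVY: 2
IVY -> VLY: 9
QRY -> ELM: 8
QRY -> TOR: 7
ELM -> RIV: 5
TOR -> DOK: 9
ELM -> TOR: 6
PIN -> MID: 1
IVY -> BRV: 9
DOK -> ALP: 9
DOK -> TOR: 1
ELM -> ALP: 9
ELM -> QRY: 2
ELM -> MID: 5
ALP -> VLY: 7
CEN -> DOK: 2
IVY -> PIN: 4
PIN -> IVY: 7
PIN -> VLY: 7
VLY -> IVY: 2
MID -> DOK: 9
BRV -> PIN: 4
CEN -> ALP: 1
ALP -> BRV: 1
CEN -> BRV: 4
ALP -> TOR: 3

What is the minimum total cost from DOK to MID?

$8

Settle nodes by increasing distance from DOK:
DOK: 0
TOR: 1  (via DOK)
IVY: 3  (via TOR)
ALP: 5  (via IVY)
BRV: 6  (via ALP)
PIN: 7  (via IVY)
MID: 8  (via PIN)
Shortest route: DOK–TOR–IVY–PIN–MID = $8.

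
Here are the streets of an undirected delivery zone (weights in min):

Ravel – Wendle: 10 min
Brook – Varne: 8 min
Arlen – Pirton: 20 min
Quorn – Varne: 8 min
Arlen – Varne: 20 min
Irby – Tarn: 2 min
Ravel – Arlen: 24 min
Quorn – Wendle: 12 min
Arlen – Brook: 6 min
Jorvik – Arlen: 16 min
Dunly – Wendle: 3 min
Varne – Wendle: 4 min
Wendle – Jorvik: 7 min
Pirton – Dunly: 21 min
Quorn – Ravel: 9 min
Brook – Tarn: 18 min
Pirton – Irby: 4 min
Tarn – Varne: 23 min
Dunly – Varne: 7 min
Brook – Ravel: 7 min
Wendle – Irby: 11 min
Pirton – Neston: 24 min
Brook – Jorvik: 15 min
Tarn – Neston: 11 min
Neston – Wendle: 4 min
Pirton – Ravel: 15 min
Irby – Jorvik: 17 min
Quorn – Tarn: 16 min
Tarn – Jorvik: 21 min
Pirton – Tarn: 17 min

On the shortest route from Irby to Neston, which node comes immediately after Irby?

Compare a few routes:
Irby → Jorvik → Wendle → Neston: 17+7+4 = 28
Irby → Tarn → Neston: 2+11 = 13
Irby → Pirton → Neston: 4+24 = 28
Irby → Wendle → Neston: 11+4 = 15
The minimum is 13 min via Irby → Tarn → Neston.
So from Irby the first move is to Tarn.

Tarn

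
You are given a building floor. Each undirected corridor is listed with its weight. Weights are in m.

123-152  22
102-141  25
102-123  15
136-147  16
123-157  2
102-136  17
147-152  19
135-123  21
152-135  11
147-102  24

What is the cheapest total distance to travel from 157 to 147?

Settle nodes by increasing distance from 157:
157: 0
123: 2  (via 157)
102: 17  (via 123)
135: 23  (via 123)
152: 24  (via 123)
136: 34  (via 102)
147: 41  (via 102)
Shortest route: 157–123–102–147 = 41 m.

41 m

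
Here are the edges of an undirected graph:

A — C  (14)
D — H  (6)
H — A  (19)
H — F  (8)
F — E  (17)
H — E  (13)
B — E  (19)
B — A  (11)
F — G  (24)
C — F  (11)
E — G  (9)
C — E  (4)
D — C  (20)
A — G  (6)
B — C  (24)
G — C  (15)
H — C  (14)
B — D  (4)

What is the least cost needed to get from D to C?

20

Running Dijkstra from D:
D: 0
B: 4  (via D)
H: 6  (via D)
F: 14  (via H)
A: 15  (via B)
E: 19  (via H)
C: 20  (via D)
Shortest route: D–C = 20.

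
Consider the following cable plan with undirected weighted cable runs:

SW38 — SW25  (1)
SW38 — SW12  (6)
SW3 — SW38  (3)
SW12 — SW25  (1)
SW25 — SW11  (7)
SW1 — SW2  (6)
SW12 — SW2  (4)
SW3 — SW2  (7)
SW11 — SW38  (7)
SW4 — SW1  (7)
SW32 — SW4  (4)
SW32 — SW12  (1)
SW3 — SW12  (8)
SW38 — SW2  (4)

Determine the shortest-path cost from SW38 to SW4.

Shortest distances from SW38:
SW38: 0
SW25: 1  (via SW38)
SW12: 2  (via SW25)
SW32: 3  (via SW12)
SW3: 3  (via SW38)
SW2: 4  (via SW38)
SW4: 7  (via SW32)
Shortest route: SW38 → SW25 → SW12 → SW32 → SW4 = 7.

7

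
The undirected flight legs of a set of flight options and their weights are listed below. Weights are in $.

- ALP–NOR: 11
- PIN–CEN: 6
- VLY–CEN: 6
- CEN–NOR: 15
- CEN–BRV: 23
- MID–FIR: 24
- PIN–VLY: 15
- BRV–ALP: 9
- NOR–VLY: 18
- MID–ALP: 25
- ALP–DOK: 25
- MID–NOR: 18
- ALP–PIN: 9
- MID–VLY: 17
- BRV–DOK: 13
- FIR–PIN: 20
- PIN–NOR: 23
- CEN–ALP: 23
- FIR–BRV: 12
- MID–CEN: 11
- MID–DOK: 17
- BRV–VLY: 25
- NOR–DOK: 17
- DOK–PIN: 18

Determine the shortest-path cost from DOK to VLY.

$30

Shortest distances from DOK:
DOK: 0
BRV: 13  (via DOK)
MID: 17  (via DOK)
NOR: 17  (via DOK)
PIN: 18  (via DOK)
ALP: 22  (via BRV)
CEN: 24  (via PIN)
FIR: 25  (via BRV)
VLY: 30  (via CEN)
Shortest route: DOK → PIN → CEN → VLY = $30.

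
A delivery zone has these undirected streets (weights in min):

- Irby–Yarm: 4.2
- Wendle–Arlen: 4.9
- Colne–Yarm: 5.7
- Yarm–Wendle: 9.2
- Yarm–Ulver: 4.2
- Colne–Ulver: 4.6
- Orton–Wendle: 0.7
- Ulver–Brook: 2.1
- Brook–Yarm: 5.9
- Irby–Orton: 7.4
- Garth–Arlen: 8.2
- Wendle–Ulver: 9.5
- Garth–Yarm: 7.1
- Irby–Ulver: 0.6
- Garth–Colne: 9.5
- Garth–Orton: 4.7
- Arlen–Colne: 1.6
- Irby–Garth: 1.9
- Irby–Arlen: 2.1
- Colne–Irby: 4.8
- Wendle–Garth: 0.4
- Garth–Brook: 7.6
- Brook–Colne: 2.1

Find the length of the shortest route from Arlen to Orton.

Enumerating some paths:
Arlen → Irby → Garth → Wendle → Orton: 2.1+1.9+0.4+0.7 = 5.1
Arlen → Wendle → Orton: 4.9+0.7 = 5.6
The minimum is 5.1 min via Arlen → Irby → Garth → Wendle → Orton.

5.1 min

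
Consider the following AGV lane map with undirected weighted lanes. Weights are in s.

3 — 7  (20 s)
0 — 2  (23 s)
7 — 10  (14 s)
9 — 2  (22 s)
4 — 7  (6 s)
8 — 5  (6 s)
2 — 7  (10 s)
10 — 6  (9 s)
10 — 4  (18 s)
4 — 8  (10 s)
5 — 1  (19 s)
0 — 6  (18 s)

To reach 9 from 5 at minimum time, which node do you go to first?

8

Enumerating some paths:
5 → 8 → 4 → 10 → 7 → 2 → 9: 6+10+18+14+10+22 = 80
5 → 8 → 4 → 7 → 2 → 9: 6+10+6+10+22 = 54
The minimum is 54 s via 5 → 8 → 4 → 7 → 2 → 9.
So from 5 the first move is to 8.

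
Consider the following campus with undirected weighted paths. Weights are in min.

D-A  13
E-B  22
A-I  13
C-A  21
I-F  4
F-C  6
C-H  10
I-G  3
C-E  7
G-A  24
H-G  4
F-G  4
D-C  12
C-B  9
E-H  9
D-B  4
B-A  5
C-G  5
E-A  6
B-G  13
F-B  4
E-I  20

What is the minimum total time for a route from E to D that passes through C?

Shortest E→C: E → C = 7
Shortest C→D: C → D = 12
Total via C: 7 + 12 = 19 min.

19 min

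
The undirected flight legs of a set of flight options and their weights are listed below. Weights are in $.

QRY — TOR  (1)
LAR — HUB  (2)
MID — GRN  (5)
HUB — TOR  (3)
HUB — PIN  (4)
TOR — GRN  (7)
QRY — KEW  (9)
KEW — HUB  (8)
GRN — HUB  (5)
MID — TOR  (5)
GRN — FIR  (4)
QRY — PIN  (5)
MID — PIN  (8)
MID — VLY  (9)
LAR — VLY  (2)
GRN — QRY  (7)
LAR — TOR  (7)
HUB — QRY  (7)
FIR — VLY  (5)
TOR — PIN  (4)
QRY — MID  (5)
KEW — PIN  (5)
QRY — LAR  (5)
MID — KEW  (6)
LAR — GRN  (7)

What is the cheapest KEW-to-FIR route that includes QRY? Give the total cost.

Shortest KEW→QRY: KEW–QRY = 9
Shortest QRY→FIR: QRY–GRN–FIR = 11
Total via QRY: 9 + 11 = $20.

$20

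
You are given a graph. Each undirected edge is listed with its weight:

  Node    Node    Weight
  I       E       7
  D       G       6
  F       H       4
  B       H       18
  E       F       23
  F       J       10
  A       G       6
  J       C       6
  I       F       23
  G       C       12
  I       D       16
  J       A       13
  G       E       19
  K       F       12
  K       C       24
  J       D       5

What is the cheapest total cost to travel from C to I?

27

Candidate routes:
C → G → D → I: 12+6+16 = 34
C → J → D → I: 6+5+16 = 27
C → G → E → I: 12+19+7 = 38
Cheapest is C → J → D → I at 27.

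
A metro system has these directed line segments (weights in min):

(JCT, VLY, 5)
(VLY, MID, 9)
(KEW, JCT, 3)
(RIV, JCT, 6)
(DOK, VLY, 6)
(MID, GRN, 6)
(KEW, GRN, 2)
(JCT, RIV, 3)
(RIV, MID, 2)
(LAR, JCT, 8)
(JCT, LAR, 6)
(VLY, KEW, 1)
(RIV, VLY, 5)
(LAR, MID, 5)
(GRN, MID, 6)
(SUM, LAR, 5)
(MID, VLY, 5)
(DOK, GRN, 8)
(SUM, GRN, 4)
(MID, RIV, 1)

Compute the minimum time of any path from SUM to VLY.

Candidate routes:
SUM - GRN - MID - VLY: 4+6+5 = 15
SUM - GRN - MID - RIV - VLY: 4+6+1+5 = 16
SUM - LAR - MID - RIV - VLY: 5+5+1+5 = 16
The minimum is 15 min via SUM - GRN - MID - VLY.

15 min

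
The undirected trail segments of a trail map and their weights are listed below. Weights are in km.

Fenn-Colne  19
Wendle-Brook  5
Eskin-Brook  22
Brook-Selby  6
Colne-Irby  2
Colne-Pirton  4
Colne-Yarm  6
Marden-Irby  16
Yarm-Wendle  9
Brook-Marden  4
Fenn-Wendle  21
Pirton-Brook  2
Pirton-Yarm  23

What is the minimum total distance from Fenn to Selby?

Running Dijkstra from Fenn:
Fenn: 0
Colne: 19  (via Fenn)
Irby: 21  (via Colne)
Wendle: 21  (via Fenn)
Pirton: 23  (via Colne)
Brook: 25  (via Pirton)
Yarm: 25  (via Colne)
Marden: 29  (via Brook)
Selby: 31  (via Brook)
Shortest route: Fenn–Colne–Pirton–Brook–Selby = 31 km.

31 km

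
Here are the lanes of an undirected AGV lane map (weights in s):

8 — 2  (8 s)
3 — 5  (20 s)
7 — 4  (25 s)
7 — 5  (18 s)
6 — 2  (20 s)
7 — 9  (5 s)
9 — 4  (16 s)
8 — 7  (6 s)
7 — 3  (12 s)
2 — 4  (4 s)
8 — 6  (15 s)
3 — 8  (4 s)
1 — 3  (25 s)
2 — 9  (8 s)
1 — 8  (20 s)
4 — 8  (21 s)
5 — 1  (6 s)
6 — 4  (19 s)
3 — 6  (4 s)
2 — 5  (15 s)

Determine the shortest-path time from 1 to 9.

Running Dijkstra from 1:
1: 0
5: 6  (via 1)
8: 20  (via 1)
2: 21  (via 5)
3: 24  (via 8)
7: 24  (via 5)
4: 25  (via 2)
6: 28  (via 3)
9: 29  (via 2)
Shortest route: 1–5–2–9 = 29 s.

29 s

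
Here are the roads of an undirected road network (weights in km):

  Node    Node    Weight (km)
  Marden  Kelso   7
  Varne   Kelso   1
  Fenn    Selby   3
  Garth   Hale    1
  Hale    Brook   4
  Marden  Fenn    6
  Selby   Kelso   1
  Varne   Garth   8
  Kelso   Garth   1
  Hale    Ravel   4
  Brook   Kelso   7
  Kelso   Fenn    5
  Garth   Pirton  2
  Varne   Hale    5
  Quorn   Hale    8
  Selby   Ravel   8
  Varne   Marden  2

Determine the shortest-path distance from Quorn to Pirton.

11 km

Shortest distances from Quorn:
Quorn: 0
Hale: 8  (via Quorn)
Garth: 9  (via Hale)
Kelso: 10  (via Garth)
Varne: 11  (via Kelso)
Pirton: 11  (via Garth)
Shortest route: Quorn–Hale–Garth–Pirton = 11 km.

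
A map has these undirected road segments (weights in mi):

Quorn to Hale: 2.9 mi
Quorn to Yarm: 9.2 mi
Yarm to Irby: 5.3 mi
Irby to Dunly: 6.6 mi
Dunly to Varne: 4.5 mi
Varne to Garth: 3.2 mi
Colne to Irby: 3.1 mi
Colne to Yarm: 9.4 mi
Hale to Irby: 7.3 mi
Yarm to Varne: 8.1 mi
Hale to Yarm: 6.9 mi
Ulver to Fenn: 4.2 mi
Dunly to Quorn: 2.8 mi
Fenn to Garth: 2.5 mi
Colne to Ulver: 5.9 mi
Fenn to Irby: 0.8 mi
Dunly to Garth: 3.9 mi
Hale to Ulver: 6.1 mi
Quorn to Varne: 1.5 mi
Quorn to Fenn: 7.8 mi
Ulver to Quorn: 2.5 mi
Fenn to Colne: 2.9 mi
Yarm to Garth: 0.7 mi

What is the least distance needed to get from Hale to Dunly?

Candidate routes:
Hale–Quorn–Varne–Garth–Dunly: 2.9+1.5+3.2+3.9 = 11.5
Hale–Ulver–Quorn–Dunly: 6.1+2.5+2.8 = 11.4
Hale–Quorn–Varne–Dunly: 2.9+1.5+4.5 = 8.9
Hale–Quorn–Dunly: 2.9+2.8 = 5.7
The minimum is 5.7 mi via Hale–Quorn–Dunly.

5.7 mi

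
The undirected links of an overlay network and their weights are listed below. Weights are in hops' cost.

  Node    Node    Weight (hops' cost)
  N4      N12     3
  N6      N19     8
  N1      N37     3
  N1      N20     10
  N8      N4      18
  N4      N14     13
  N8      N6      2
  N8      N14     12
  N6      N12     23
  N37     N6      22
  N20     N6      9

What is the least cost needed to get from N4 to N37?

Settle nodes by increasing distance from N4:
N4: 0
N12: 3  (via N4)
N14: 13  (via N4)
N8: 18  (via N4)
N6: 20  (via N8)
N19: 28  (via N6)
N20: 29  (via N6)
N1: 39  (via N20)
N37: 42  (via N6)
Shortest route: N4–N8–N6–N37 = 42 hops' cost.

42 hops' cost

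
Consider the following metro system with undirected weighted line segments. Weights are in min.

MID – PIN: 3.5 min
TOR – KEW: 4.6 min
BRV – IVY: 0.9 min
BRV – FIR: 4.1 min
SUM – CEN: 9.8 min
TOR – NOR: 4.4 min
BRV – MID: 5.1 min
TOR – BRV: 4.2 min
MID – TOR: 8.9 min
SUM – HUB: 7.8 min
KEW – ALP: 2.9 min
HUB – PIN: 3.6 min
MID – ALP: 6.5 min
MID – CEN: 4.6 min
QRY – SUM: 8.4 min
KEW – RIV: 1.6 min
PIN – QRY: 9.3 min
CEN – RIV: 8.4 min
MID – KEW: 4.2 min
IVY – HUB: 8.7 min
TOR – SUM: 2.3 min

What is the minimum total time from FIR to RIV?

14.5 min

Candidate routes:
FIR - BRV - TOR - KEW - RIV: 4.1+4.2+4.6+1.6 = 14.5
FIR - BRV - MID - KEW - RIV: 4.1+5.1+4.2+1.6 = 15
Cheapest is FIR - BRV - TOR - KEW - RIV at 14.5 min.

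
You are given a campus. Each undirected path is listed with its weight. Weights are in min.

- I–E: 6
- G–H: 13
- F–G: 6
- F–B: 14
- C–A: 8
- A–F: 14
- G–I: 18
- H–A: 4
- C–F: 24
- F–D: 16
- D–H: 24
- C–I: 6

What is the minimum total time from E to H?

Running Dijkstra from E:
E: 0
I: 6  (via E)
C: 12  (via I)
A: 20  (via C)
G: 24  (via I)
H: 24  (via A)
Shortest route: E–I–C–A–H = 24 min.

24 min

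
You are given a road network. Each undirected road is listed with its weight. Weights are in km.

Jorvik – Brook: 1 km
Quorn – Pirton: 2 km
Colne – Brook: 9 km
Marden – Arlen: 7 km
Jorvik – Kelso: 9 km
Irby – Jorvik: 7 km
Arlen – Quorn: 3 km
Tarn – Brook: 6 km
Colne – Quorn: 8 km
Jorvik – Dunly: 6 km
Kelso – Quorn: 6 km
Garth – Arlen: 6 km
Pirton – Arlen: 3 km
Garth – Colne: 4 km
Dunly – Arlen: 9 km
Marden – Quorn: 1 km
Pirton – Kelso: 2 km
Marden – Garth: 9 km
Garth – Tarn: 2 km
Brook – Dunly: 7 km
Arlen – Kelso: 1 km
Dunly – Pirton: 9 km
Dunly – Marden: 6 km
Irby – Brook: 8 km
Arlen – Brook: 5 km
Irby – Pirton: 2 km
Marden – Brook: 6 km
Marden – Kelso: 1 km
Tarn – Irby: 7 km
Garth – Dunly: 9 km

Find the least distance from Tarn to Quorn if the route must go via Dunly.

Best Tarn to Dunly: Tarn → Garth → Dunly costing 11
Best Dunly to Quorn: Dunly → Marden → Quorn costing 7
Total via Dunly: 11 + 7 = 18 km.

18 km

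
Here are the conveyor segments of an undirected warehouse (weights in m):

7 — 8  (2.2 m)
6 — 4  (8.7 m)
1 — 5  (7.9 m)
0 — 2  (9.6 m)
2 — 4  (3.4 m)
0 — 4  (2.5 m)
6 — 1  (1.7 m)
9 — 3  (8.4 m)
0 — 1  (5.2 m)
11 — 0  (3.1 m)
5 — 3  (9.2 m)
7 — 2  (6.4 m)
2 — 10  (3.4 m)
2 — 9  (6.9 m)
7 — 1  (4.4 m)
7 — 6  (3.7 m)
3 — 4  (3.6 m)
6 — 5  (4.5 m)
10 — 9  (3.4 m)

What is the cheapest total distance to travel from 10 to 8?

Settle nodes by increasing distance from 10:
10: 0
2: 3.4  (via 10)
9: 3.4  (via 10)
4: 6.8  (via 2)
0: 9.3  (via 4)
7: 9.8  (via 2)
3: 10.4  (via 4)
8: 12  (via 7)
Shortest route: 10–2–7–8 = 12 m.

12 m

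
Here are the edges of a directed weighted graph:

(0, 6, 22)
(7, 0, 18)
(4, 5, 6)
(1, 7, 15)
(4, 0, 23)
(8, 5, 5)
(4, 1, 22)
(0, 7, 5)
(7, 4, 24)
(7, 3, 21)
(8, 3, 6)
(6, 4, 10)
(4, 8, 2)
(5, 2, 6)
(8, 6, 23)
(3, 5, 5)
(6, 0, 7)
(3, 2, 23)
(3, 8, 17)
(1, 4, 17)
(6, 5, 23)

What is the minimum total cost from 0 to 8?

Running Dijkstra from 0:
0: 0
7: 5  (via 0)
6: 22  (via 0)
3: 26  (via 7)
4: 29  (via 7)
5: 31  (via 3)
8: 31  (via 4)
Shortest route: 0 → 7 → 4 → 8 = 31.

31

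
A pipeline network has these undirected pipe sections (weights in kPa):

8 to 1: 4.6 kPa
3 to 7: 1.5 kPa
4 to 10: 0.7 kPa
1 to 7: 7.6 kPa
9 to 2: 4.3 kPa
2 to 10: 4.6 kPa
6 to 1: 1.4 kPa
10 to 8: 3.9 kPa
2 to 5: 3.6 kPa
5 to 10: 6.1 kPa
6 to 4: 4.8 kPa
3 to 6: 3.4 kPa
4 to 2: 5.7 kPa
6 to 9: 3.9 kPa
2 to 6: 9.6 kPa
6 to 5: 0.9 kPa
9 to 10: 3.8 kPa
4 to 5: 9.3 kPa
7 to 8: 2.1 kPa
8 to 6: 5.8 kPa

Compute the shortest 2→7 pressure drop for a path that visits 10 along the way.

Best 2 to 10: 2–10 costing 4.6
Best 10 to 7: 10–8–7 costing 6
Total via 10: 4.6 + 6 = 10.6 kPa.

10.6 kPa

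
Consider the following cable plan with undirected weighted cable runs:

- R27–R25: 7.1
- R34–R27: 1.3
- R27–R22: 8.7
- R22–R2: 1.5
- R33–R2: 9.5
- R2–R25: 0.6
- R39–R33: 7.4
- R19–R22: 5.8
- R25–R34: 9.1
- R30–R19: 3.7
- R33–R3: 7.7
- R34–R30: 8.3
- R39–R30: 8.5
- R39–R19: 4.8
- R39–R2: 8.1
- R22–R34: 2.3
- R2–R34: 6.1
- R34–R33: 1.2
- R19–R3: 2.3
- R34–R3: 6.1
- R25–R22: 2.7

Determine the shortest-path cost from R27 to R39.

Candidate routes:
R27 - R34 - R22 - R2 - R39: 1.3+2.3+1.5+8.1 = 13.2
R27 - R34 - R22 - R19 - R39: 1.3+2.3+5.8+4.8 = 14.2
R27 - R34 - R33 - R39: 1.3+1.2+7.4 = 9.9
R27 - R34 - R3 - R19 - R39: 1.3+6.1+2.3+4.8 = 14.5
Cheapest is R27 - R34 - R33 - R39 at 9.9.

9.9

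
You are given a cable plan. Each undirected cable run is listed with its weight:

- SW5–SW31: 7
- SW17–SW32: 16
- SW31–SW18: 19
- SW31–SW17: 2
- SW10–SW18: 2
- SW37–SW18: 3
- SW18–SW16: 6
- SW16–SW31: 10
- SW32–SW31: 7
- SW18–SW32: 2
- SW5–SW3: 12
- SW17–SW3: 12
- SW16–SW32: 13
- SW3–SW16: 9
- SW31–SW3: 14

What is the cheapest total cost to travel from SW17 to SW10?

Shortest distances from SW17:
SW17: 0
SW31: 2  (via SW17)
SW32: 9  (via SW31)
SW5: 9  (via SW31)
SW18: 11  (via SW32)
SW16: 12  (via SW31)
SW3: 12  (via SW17)
SW10: 13  (via SW18)
Shortest route: SW17–SW31–SW32–SW18–SW10 = 13.

13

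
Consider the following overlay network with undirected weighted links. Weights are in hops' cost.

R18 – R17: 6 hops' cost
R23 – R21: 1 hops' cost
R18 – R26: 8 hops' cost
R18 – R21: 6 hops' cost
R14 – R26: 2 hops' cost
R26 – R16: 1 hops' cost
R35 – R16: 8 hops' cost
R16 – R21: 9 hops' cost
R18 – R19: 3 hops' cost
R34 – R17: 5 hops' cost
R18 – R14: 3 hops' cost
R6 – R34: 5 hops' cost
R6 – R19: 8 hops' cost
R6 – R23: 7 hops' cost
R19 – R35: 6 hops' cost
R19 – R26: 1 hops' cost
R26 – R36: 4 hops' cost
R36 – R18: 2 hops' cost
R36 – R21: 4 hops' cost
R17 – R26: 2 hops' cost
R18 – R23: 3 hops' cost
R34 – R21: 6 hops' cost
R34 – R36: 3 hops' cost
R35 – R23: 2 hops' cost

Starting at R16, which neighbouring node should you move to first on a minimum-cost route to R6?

Candidate routes:
R16 → R26 → R19 → R6: 1+1+8 = 10
R16 → R26 → R36 → R34 → R6: 1+4+3+5 = 13
Cheapest is R16 → R26 → R19 → R6 at 10 hops' cost.
So from R16 the first move is to R26.

R26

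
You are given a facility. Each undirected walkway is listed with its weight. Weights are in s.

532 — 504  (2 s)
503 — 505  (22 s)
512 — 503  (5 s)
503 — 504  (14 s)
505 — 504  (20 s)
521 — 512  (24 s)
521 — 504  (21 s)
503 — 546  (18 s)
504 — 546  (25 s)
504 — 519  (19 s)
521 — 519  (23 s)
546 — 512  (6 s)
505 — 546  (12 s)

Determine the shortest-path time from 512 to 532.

Candidate routes:
512–503–504–532: 5+14+2 = 21
512–546–504–532: 6+25+2 = 33
The minimum is 21 s via 512–503–504–532.

21 s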